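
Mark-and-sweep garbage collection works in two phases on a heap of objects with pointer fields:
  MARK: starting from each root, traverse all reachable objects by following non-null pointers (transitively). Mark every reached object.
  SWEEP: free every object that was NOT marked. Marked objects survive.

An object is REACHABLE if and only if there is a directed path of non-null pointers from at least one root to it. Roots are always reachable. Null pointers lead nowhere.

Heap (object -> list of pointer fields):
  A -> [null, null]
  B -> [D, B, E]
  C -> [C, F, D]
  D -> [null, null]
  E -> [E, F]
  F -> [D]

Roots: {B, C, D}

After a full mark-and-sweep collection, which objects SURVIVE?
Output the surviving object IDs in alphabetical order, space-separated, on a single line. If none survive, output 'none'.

Roots: B C D
Mark B: refs=D B E, marked=B
Mark C: refs=C F D, marked=B C
Mark D: refs=null null, marked=B C D
Mark E: refs=E F, marked=B C D E
Mark F: refs=D, marked=B C D E F
Unmarked (collected): A

Answer: B C D E F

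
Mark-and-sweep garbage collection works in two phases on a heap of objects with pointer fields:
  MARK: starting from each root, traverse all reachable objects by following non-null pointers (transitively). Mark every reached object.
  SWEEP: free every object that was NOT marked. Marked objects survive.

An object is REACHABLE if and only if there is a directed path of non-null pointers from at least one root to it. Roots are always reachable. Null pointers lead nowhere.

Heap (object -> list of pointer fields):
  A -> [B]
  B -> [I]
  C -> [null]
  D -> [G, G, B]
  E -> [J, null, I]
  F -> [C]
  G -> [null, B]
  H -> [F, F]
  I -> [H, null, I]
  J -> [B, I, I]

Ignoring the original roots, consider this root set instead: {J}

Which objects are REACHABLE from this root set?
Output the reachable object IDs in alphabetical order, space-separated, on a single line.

Roots: J
Mark J: refs=B I I, marked=J
Mark B: refs=I, marked=B J
Mark I: refs=H null I, marked=B I J
Mark H: refs=F F, marked=B H I J
Mark F: refs=C, marked=B F H I J
Mark C: refs=null, marked=B C F H I J
Unmarked (collected): A D E G

Answer: B C F H I J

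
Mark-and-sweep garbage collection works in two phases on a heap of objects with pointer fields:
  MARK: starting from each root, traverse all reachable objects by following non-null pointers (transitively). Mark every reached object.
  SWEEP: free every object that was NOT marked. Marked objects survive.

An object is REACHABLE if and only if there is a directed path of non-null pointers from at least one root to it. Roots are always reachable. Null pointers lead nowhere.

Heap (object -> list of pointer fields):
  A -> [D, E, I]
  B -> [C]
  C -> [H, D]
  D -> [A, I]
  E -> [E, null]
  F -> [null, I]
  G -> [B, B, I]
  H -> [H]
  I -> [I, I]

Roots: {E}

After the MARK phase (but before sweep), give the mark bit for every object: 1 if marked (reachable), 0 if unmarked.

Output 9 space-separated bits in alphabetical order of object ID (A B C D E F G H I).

Roots: E
Mark E: refs=E null, marked=E
Unmarked (collected): A B C D F G H I

Answer: 0 0 0 0 1 0 0 0 0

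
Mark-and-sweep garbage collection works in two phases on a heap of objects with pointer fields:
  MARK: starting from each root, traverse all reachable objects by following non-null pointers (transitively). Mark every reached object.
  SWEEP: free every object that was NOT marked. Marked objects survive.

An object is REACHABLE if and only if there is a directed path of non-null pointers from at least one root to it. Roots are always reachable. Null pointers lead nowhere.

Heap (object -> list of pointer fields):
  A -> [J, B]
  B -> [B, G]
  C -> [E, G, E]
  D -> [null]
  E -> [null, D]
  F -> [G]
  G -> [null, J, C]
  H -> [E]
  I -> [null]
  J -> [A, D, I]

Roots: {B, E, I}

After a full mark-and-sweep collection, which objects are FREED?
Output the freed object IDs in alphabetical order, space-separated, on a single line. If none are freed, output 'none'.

Roots: B E I
Mark B: refs=B G, marked=B
Mark E: refs=null D, marked=B E
Mark I: refs=null, marked=B E I
Mark G: refs=null J C, marked=B E G I
Mark D: refs=null, marked=B D E G I
Mark J: refs=A D I, marked=B D E G I J
Mark C: refs=E G E, marked=B C D E G I J
Mark A: refs=J B, marked=A B C D E G I J
Unmarked (collected): F H

Answer: F H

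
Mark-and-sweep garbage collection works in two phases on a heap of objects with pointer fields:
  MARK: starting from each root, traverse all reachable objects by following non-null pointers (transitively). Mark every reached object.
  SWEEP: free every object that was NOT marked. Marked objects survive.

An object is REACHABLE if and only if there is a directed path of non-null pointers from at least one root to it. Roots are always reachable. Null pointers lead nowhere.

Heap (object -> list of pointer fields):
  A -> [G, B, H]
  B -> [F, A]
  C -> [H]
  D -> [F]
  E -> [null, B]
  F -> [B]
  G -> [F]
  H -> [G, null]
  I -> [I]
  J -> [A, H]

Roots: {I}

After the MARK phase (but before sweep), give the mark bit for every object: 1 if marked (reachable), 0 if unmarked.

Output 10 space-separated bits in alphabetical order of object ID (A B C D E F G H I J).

Answer: 0 0 0 0 0 0 0 0 1 0

Derivation:
Roots: I
Mark I: refs=I, marked=I
Unmarked (collected): A B C D E F G H J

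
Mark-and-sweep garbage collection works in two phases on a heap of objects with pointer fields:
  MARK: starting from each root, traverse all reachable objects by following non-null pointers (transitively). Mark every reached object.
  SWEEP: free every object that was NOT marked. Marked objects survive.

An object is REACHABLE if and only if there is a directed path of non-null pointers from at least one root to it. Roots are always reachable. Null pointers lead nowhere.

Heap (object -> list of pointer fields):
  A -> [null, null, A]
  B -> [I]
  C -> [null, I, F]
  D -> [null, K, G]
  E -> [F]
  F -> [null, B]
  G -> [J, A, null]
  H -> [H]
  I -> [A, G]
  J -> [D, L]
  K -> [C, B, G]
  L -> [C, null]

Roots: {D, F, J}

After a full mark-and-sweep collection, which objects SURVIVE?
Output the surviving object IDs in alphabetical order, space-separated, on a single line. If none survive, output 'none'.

Answer: A B C D F G I J K L

Derivation:
Roots: D F J
Mark D: refs=null K G, marked=D
Mark F: refs=null B, marked=D F
Mark J: refs=D L, marked=D F J
Mark K: refs=C B G, marked=D F J K
Mark G: refs=J A null, marked=D F G J K
Mark B: refs=I, marked=B D F G J K
Mark L: refs=C null, marked=B D F G J K L
Mark C: refs=null I F, marked=B C D F G J K L
Mark A: refs=null null A, marked=A B C D F G J K L
Mark I: refs=A G, marked=A B C D F G I J K L
Unmarked (collected): E H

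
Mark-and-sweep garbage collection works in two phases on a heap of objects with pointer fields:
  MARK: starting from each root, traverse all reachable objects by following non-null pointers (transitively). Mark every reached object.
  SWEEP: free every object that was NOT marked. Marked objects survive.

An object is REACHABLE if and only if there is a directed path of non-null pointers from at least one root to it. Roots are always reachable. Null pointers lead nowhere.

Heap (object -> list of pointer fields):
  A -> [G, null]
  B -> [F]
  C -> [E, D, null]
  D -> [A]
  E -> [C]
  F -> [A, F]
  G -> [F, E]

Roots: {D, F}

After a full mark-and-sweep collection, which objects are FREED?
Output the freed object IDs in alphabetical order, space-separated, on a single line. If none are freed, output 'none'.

Answer: B

Derivation:
Roots: D F
Mark D: refs=A, marked=D
Mark F: refs=A F, marked=D F
Mark A: refs=G null, marked=A D F
Mark G: refs=F E, marked=A D F G
Mark E: refs=C, marked=A D E F G
Mark C: refs=E D null, marked=A C D E F G
Unmarked (collected): B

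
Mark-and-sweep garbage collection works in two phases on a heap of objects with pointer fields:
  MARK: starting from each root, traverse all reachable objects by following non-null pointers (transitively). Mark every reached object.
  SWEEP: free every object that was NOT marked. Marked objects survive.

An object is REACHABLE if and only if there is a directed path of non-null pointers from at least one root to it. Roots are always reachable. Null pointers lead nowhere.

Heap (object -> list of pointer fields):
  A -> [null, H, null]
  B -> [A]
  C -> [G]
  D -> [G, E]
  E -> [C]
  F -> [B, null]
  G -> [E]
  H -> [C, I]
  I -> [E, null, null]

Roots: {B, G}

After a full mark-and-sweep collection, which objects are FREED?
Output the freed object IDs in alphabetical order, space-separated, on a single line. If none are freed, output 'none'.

Answer: D F

Derivation:
Roots: B G
Mark B: refs=A, marked=B
Mark G: refs=E, marked=B G
Mark A: refs=null H null, marked=A B G
Mark E: refs=C, marked=A B E G
Mark H: refs=C I, marked=A B E G H
Mark C: refs=G, marked=A B C E G H
Mark I: refs=E null null, marked=A B C E G H I
Unmarked (collected): D F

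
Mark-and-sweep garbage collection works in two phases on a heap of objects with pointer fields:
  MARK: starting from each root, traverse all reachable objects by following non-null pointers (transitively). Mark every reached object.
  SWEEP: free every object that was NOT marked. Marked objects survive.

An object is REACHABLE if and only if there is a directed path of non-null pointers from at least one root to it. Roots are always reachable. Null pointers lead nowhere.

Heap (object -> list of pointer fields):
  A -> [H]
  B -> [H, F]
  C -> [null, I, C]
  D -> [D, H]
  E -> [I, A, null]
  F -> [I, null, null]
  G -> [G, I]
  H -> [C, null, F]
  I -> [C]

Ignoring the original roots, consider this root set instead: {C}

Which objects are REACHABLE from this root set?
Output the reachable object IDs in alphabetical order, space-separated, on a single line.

Roots: C
Mark C: refs=null I C, marked=C
Mark I: refs=C, marked=C I
Unmarked (collected): A B D E F G H

Answer: C I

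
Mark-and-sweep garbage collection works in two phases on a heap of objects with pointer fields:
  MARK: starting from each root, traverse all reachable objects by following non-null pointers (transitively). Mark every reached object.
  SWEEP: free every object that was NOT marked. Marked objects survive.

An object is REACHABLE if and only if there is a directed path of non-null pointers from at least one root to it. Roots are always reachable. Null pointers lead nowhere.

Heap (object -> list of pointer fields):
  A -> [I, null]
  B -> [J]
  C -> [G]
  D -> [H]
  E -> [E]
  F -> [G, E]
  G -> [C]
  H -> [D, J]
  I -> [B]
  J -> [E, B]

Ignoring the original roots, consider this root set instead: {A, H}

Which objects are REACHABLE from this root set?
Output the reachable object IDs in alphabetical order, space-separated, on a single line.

Roots: A H
Mark A: refs=I null, marked=A
Mark H: refs=D J, marked=A H
Mark I: refs=B, marked=A H I
Mark D: refs=H, marked=A D H I
Mark J: refs=E B, marked=A D H I J
Mark B: refs=J, marked=A B D H I J
Mark E: refs=E, marked=A B D E H I J
Unmarked (collected): C F G

Answer: A B D E H I J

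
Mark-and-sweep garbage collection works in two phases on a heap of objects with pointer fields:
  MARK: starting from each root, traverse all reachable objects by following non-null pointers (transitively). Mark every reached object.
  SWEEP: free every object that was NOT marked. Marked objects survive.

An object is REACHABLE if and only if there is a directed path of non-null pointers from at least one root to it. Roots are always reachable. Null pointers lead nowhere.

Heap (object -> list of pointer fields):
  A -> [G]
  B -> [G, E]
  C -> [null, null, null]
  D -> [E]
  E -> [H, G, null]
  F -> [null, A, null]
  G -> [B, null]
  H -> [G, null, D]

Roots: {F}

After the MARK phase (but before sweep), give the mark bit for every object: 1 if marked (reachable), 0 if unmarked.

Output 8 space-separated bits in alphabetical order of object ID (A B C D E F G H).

Roots: F
Mark F: refs=null A null, marked=F
Mark A: refs=G, marked=A F
Mark G: refs=B null, marked=A F G
Mark B: refs=G E, marked=A B F G
Mark E: refs=H G null, marked=A B E F G
Mark H: refs=G null D, marked=A B E F G H
Mark D: refs=E, marked=A B D E F G H
Unmarked (collected): C

Answer: 1 1 0 1 1 1 1 1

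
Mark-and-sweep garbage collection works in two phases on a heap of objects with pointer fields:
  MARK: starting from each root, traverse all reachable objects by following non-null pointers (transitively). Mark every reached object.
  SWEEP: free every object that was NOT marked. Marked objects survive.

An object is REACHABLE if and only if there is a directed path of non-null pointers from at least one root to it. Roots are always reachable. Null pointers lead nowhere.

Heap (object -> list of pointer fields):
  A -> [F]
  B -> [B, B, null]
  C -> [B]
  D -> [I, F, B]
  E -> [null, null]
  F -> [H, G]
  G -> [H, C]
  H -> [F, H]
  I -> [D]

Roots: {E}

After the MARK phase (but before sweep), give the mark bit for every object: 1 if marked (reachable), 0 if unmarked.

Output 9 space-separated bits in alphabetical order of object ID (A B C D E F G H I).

Answer: 0 0 0 0 1 0 0 0 0

Derivation:
Roots: E
Mark E: refs=null null, marked=E
Unmarked (collected): A B C D F G H I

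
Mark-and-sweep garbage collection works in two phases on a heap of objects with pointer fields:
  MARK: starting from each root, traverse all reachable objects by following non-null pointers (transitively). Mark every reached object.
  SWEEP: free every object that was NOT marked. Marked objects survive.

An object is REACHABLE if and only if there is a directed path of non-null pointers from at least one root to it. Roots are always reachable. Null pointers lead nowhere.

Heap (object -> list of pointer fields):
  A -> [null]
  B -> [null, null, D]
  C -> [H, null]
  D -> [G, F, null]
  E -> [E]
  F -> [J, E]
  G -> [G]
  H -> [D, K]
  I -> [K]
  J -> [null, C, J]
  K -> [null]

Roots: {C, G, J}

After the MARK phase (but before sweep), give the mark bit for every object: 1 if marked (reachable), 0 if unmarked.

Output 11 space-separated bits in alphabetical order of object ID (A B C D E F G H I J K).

Roots: C G J
Mark C: refs=H null, marked=C
Mark G: refs=G, marked=C G
Mark J: refs=null C J, marked=C G J
Mark H: refs=D K, marked=C G H J
Mark D: refs=G F null, marked=C D G H J
Mark K: refs=null, marked=C D G H J K
Mark F: refs=J E, marked=C D F G H J K
Mark E: refs=E, marked=C D E F G H J K
Unmarked (collected): A B I

Answer: 0 0 1 1 1 1 1 1 0 1 1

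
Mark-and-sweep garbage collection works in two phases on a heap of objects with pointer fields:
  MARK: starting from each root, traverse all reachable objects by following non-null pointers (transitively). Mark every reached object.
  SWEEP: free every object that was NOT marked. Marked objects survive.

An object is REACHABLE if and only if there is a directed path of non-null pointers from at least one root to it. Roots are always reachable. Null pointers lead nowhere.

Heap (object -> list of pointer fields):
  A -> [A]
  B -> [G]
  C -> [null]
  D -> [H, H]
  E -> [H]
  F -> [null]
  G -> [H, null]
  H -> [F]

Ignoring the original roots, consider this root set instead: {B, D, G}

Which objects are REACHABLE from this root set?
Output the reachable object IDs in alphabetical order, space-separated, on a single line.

Answer: B D F G H

Derivation:
Roots: B D G
Mark B: refs=G, marked=B
Mark D: refs=H H, marked=B D
Mark G: refs=H null, marked=B D G
Mark H: refs=F, marked=B D G H
Mark F: refs=null, marked=B D F G H
Unmarked (collected): A C E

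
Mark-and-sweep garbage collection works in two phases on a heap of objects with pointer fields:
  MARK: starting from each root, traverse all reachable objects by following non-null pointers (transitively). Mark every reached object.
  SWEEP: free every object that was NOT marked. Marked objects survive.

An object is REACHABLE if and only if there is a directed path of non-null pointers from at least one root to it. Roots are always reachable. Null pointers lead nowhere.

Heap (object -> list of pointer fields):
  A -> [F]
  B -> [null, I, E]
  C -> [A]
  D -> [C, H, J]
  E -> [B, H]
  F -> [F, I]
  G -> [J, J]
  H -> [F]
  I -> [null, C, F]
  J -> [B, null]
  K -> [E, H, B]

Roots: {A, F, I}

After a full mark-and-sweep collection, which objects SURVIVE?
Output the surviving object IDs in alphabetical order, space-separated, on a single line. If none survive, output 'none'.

Answer: A C F I

Derivation:
Roots: A F I
Mark A: refs=F, marked=A
Mark F: refs=F I, marked=A F
Mark I: refs=null C F, marked=A F I
Mark C: refs=A, marked=A C F I
Unmarked (collected): B D E G H J K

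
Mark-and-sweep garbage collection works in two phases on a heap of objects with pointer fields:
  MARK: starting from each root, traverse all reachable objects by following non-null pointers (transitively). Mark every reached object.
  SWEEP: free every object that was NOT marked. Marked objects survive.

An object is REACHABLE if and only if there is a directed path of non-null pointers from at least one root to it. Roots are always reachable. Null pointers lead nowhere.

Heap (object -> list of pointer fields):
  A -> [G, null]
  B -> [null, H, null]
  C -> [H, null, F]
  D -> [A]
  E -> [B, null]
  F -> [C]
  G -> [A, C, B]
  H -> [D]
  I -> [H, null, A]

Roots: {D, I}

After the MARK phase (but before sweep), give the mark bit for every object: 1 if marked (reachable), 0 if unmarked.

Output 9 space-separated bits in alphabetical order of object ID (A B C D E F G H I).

Roots: D I
Mark D: refs=A, marked=D
Mark I: refs=H null A, marked=D I
Mark A: refs=G null, marked=A D I
Mark H: refs=D, marked=A D H I
Mark G: refs=A C B, marked=A D G H I
Mark C: refs=H null F, marked=A C D G H I
Mark B: refs=null H null, marked=A B C D G H I
Mark F: refs=C, marked=A B C D F G H I
Unmarked (collected): E

Answer: 1 1 1 1 0 1 1 1 1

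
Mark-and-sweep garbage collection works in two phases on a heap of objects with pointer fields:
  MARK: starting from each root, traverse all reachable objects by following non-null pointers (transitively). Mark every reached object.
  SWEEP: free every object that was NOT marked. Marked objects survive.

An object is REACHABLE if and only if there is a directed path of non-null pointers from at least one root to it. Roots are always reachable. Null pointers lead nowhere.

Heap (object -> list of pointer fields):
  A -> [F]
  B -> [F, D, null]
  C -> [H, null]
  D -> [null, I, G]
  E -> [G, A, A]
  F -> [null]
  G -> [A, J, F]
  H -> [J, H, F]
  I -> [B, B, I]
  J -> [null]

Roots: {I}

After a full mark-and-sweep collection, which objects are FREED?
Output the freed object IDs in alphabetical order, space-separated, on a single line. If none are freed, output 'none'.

Answer: C E H

Derivation:
Roots: I
Mark I: refs=B B I, marked=I
Mark B: refs=F D null, marked=B I
Mark F: refs=null, marked=B F I
Mark D: refs=null I G, marked=B D F I
Mark G: refs=A J F, marked=B D F G I
Mark A: refs=F, marked=A B D F G I
Mark J: refs=null, marked=A B D F G I J
Unmarked (collected): C E H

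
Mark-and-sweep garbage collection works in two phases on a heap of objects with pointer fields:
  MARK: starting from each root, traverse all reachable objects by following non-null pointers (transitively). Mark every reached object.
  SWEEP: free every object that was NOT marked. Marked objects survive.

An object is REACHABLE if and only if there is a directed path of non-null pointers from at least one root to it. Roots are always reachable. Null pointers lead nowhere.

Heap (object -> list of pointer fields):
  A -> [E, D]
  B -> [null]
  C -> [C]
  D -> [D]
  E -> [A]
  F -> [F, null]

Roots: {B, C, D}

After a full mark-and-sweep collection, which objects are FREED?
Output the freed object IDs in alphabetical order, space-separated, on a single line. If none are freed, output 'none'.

Answer: A E F

Derivation:
Roots: B C D
Mark B: refs=null, marked=B
Mark C: refs=C, marked=B C
Mark D: refs=D, marked=B C D
Unmarked (collected): A E F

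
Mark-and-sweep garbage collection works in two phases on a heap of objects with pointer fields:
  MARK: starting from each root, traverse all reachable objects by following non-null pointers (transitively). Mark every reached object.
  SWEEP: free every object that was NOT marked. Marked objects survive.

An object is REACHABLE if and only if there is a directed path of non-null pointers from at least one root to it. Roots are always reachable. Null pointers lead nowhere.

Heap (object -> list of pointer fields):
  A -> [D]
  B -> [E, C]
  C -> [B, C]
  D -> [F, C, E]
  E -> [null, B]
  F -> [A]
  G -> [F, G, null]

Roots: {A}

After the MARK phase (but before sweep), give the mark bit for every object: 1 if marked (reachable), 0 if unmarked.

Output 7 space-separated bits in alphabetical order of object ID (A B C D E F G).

Roots: A
Mark A: refs=D, marked=A
Mark D: refs=F C E, marked=A D
Mark F: refs=A, marked=A D F
Mark C: refs=B C, marked=A C D F
Mark E: refs=null B, marked=A C D E F
Mark B: refs=E C, marked=A B C D E F
Unmarked (collected): G

Answer: 1 1 1 1 1 1 0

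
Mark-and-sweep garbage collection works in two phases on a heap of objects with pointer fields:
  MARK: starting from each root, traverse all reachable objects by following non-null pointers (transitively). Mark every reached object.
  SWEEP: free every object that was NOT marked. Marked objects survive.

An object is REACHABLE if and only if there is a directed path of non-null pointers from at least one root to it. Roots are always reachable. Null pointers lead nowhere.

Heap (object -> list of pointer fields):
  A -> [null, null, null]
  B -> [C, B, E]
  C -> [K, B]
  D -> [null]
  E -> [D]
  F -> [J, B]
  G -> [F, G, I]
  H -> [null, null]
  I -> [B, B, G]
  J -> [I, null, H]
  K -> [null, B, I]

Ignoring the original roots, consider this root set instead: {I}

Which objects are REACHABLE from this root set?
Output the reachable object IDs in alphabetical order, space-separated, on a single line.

Roots: I
Mark I: refs=B B G, marked=I
Mark B: refs=C B E, marked=B I
Mark G: refs=F G I, marked=B G I
Mark C: refs=K B, marked=B C G I
Mark E: refs=D, marked=B C E G I
Mark F: refs=J B, marked=B C E F G I
Mark K: refs=null B I, marked=B C E F G I K
Mark D: refs=null, marked=B C D E F G I K
Mark J: refs=I null H, marked=B C D E F G I J K
Mark H: refs=null null, marked=B C D E F G H I J K
Unmarked (collected): A

Answer: B C D E F G H I J K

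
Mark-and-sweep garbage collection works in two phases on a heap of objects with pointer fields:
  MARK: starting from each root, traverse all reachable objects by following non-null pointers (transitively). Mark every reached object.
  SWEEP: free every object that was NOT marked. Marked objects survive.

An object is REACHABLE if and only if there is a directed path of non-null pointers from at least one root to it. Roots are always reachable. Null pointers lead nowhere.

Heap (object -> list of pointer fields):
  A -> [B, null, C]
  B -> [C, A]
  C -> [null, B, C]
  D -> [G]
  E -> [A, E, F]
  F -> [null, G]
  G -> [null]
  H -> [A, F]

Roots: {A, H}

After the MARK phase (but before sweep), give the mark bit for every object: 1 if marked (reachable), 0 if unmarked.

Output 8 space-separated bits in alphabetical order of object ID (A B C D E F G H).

Answer: 1 1 1 0 0 1 1 1

Derivation:
Roots: A H
Mark A: refs=B null C, marked=A
Mark H: refs=A F, marked=A H
Mark B: refs=C A, marked=A B H
Mark C: refs=null B C, marked=A B C H
Mark F: refs=null G, marked=A B C F H
Mark G: refs=null, marked=A B C F G H
Unmarked (collected): D E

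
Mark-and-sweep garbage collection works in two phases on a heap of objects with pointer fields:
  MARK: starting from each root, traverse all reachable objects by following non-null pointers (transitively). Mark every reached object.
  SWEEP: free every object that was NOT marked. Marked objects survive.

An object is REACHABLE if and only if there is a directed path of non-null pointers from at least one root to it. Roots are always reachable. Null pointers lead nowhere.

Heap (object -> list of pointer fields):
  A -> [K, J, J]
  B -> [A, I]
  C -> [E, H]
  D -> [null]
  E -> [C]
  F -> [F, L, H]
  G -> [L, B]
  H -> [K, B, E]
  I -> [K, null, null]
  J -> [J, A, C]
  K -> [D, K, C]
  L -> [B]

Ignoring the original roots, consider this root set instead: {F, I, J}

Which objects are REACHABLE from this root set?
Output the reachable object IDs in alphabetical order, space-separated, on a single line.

Roots: F I J
Mark F: refs=F L H, marked=F
Mark I: refs=K null null, marked=F I
Mark J: refs=J A C, marked=F I J
Mark L: refs=B, marked=F I J L
Mark H: refs=K B E, marked=F H I J L
Mark K: refs=D K C, marked=F H I J K L
Mark A: refs=K J J, marked=A F H I J K L
Mark C: refs=E H, marked=A C F H I J K L
Mark B: refs=A I, marked=A B C F H I J K L
Mark E: refs=C, marked=A B C E F H I J K L
Mark D: refs=null, marked=A B C D E F H I J K L
Unmarked (collected): G

Answer: A B C D E F H I J K L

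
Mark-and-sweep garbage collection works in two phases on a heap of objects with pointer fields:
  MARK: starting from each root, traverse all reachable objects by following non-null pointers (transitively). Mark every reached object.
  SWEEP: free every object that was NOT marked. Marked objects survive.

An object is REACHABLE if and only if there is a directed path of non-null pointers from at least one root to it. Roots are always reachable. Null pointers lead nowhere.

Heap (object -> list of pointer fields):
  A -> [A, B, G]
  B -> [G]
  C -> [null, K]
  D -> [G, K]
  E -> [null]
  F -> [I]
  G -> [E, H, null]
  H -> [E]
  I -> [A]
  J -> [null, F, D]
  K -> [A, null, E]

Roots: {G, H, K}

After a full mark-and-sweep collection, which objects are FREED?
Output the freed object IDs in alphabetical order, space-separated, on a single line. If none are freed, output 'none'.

Answer: C D F I J

Derivation:
Roots: G H K
Mark G: refs=E H null, marked=G
Mark H: refs=E, marked=G H
Mark K: refs=A null E, marked=G H K
Mark E: refs=null, marked=E G H K
Mark A: refs=A B G, marked=A E G H K
Mark B: refs=G, marked=A B E G H K
Unmarked (collected): C D F I J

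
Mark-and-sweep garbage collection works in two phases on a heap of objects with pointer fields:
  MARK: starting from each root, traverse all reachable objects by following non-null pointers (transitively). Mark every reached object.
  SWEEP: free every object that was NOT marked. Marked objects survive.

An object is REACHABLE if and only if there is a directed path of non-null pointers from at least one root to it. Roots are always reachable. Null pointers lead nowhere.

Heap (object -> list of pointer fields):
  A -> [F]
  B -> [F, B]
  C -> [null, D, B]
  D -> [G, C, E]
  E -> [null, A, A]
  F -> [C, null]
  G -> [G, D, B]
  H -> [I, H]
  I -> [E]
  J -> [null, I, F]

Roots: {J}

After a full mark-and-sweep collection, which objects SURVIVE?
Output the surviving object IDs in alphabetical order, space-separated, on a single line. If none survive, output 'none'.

Answer: A B C D E F G I J

Derivation:
Roots: J
Mark J: refs=null I F, marked=J
Mark I: refs=E, marked=I J
Mark F: refs=C null, marked=F I J
Mark E: refs=null A A, marked=E F I J
Mark C: refs=null D B, marked=C E F I J
Mark A: refs=F, marked=A C E F I J
Mark D: refs=G C E, marked=A C D E F I J
Mark B: refs=F B, marked=A B C D E F I J
Mark G: refs=G D B, marked=A B C D E F G I J
Unmarked (collected): H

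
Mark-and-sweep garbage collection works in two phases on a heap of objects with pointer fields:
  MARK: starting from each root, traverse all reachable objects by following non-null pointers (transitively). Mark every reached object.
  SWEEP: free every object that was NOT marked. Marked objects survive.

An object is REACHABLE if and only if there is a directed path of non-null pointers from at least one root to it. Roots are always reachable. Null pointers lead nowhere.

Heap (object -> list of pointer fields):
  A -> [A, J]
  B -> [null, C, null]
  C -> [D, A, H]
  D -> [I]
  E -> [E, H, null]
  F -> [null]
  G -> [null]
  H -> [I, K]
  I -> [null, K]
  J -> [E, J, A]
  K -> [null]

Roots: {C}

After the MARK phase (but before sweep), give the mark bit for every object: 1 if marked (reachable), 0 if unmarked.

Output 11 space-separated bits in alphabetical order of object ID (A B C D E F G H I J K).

Answer: 1 0 1 1 1 0 0 1 1 1 1

Derivation:
Roots: C
Mark C: refs=D A H, marked=C
Mark D: refs=I, marked=C D
Mark A: refs=A J, marked=A C D
Mark H: refs=I K, marked=A C D H
Mark I: refs=null K, marked=A C D H I
Mark J: refs=E J A, marked=A C D H I J
Mark K: refs=null, marked=A C D H I J K
Mark E: refs=E H null, marked=A C D E H I J K
Unmarked (collected): B F G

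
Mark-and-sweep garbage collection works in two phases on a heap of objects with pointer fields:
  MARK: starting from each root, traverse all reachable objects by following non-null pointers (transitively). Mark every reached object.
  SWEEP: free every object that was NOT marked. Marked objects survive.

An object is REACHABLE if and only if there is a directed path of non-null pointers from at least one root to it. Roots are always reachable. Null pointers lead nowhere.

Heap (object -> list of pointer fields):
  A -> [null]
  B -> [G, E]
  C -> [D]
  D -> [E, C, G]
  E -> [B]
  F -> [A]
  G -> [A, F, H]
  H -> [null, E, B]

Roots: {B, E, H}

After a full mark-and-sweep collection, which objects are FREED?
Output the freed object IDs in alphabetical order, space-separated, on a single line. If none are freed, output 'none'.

Roots: B E H
Mark B: refs=G E, marked=B
Mark E: refs=B, marked=B E
Mark H: refs=null E B, marked=B E H
Mark G: refs=A F H, marked=B E G H
Mark A: refs=null, marked=A B E G H
Mark F: refs=A, marked=A B E F G H
Unmarked (collected): C D

Answer: C D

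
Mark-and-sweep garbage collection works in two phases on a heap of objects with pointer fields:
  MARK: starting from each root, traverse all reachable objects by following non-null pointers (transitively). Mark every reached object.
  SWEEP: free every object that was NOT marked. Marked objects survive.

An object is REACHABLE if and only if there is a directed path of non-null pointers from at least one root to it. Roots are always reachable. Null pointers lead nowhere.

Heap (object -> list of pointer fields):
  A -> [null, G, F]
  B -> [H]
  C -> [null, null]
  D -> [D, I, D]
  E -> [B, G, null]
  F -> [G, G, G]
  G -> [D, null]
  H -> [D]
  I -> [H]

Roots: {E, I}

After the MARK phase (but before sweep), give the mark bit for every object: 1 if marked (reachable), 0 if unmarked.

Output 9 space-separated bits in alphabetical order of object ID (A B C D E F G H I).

Roots: E I
Mark E: refs=B G null, marked=E
Mark I: refs=H, marked=E I
Mark B: refs=H, marked=B E I
Mark G: refs=D null, marked=B E G I
Mark H: refs=D, marked=B E G H I
Mark D: refs=D I D, marked=B D E G H I
Unmarked (collected): A C F

Answer: 0 1 0 1 1 0 1 1 1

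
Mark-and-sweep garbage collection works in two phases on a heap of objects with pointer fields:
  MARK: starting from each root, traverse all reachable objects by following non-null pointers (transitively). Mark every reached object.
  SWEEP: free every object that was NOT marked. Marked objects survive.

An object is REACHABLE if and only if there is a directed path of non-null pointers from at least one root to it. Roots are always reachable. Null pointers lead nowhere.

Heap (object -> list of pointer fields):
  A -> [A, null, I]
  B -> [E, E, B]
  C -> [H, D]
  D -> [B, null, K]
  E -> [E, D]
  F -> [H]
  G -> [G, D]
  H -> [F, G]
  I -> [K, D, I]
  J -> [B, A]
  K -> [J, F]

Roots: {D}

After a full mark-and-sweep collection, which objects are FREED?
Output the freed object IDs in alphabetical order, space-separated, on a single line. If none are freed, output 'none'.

Roots: D
Mark D: refs=B null K, marked=D
Mark B: refs=E E B, marked=B D
Mark K: refs=J F, marked=B D K
Mark E: refs=E D, marked=B D E K
Mark J: refs=B A, marked=B D E J K
Mark F: refs=H, marked=B D E F J K
Mark A: refs=A null I, marked=A B D E F J K
Mark H: refs=F G, marked=A B D E F H J K
Mark I: refs=K D I, marked=A B D E F H I J K
Mark G: refs=G D, marked=A B D E F G H I J K
Unmarked (collected): C

Answer: C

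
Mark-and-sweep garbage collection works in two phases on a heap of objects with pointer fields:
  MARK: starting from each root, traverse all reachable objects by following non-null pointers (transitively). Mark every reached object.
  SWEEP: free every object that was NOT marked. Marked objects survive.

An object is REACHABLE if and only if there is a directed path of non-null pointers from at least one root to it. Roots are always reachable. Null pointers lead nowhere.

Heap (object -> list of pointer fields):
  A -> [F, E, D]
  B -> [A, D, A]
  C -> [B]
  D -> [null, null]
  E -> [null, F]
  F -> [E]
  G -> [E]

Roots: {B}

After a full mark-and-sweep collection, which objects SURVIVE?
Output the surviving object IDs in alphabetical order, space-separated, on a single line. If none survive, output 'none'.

Answer: A B D E F

Derivation:
Roots: B
Mark B: refs=A D A, marked=B
Mark A: refs=F E D, marked=A B
Mark D: refs=null null, marked=A B D
Mark F: refs=E, marked=A B D F
Mark E: refs=null F, marked=A B D E F
Unmarked (collected): C G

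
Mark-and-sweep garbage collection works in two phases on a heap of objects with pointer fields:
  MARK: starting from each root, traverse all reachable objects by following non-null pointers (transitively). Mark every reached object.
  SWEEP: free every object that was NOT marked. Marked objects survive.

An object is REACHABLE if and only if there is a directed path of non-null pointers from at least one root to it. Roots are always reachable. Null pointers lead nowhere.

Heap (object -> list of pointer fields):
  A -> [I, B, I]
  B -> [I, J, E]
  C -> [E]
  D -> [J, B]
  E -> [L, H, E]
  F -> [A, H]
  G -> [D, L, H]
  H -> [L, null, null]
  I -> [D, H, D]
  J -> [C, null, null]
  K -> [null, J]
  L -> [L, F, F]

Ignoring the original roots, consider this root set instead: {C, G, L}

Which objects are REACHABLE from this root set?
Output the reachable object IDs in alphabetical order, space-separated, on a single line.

Answer: A B C D E F G H I J L

Derivation:
Roots: C G L
Mark C: refs=E, marked=C
Mark G: refs=D L H, marked=C G
Mark L: refs=L F F, marked=C G L
Mark E: refs=L H E, marked=C E G L
Mark D: refs=J B, marked=C D E G L
Mark H: refs=L null null, marked=C D E G H L
Mark F: refs=A H, marked=C D E F G H L
Mark J: refs=C null null, marked=C D E F G H J L
Mark B: refs=I J E, marked=B C D E F G H J L
Mark A: refs=I B I, marked=A B C D E F G H J L
Mark I: refs=D H D, marked=A B C D E F G H I J L
Unmarked (collected): K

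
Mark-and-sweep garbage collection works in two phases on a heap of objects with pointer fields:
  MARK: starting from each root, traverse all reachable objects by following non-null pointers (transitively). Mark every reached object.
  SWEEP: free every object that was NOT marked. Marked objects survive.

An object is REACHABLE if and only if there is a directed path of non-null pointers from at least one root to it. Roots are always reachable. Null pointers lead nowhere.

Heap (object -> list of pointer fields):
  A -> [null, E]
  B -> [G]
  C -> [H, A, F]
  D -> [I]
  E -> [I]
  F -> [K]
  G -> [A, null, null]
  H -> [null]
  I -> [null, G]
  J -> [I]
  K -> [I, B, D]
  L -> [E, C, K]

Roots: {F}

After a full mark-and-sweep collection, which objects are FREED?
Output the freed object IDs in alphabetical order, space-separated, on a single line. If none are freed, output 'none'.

Answer: C H J L

Derivation:
Roots: F
Mark F: refs=K, marked=F
Mark K: refs=I B D, marked=F K
Mark I: refs=null G, marked=F I K
Mark B: refs=G, marked=B F I K
Mark D: refs=I, marked=B D F I K
Mark G: refs=A null null, marked=B D F G I K
Mark A: refs=null E, marked=A B D F G I K
Mark E: refs=I, marked=A B D E F G I K
Unmarked (collected): C H J L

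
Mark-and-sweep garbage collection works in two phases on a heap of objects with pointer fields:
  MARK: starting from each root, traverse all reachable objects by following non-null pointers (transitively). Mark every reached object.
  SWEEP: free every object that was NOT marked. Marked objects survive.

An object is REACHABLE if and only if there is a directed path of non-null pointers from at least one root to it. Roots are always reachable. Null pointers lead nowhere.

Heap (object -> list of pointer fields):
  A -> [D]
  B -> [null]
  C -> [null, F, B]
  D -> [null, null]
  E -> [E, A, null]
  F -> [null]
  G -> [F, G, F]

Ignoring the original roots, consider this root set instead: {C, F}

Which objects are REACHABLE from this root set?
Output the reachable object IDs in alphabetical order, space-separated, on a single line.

Answer: B C F

Derivation:
Roots: C F
Mark C: refs=null F B, marked=C
Mark F: refs=null, marked=C F
Mark B: refs=null, marked=B C F
Unmarked (collected): A D E G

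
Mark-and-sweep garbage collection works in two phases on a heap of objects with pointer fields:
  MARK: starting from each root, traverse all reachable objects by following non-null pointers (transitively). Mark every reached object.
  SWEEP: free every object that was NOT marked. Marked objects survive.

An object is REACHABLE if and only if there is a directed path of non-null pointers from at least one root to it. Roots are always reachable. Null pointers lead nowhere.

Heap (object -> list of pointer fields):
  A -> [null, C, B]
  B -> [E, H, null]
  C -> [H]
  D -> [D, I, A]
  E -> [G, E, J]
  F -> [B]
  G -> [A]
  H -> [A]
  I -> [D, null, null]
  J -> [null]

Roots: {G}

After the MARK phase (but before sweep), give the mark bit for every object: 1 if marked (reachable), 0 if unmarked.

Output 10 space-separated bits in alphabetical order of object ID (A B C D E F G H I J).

Roots: G
Mark G: refs=A, marked=G
Mark A: refs=null C B, marked=A G
Mark C: refs=H, marked=A C G
Mark B: refs=E H null, marked=A B C G
Mark H: refs=A, marked=A B C G H
Mark E: refs=G E J, marked=A B C E G H
Mark J: refs=null, marked=A B C E G H J
Unmarked (collected): D F I

Answer: 1 1 1 0 1 0 1 1 0 1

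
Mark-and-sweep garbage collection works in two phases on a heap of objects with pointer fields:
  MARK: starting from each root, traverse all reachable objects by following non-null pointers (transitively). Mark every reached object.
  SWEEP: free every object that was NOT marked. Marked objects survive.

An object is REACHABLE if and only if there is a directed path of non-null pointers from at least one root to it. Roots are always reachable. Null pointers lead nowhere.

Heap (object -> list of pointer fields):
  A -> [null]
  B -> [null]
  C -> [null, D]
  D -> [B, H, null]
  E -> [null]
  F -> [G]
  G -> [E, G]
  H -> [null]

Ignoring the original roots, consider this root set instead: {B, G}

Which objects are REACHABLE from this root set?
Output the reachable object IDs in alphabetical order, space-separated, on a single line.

Answer: B E G

Derivation:
Roots: B G
Mark B: refs=null, marked=B
Mark G: refs=E G, marked=B G
Mark E: refs=null, marked=B E G
Unmarked (collected): A C D F H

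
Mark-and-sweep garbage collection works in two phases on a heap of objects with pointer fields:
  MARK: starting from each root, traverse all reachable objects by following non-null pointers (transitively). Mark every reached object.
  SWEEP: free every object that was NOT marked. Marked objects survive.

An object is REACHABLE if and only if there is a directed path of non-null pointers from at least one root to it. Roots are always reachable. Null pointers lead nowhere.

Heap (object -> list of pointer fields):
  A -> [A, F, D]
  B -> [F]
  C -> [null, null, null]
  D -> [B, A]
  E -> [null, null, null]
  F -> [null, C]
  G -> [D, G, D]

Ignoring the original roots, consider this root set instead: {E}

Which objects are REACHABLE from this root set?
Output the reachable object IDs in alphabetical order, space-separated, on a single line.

Roots: E
Mark E: refs=null null null, marked=E
Unmarked (collected): A B C D F G

Answer: E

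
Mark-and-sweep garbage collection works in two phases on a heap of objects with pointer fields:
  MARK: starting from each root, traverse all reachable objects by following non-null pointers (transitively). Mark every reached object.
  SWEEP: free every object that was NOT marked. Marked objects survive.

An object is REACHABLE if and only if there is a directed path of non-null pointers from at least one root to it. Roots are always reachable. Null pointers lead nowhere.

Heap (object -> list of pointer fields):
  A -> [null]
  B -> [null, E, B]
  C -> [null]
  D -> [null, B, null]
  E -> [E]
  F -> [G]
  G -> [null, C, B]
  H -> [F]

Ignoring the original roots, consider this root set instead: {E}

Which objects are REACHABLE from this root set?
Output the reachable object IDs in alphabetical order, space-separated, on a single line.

Roots: E
Mark E: refs=E, marked=E
Unmarked (collected): A B C D F G H

Answer: E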